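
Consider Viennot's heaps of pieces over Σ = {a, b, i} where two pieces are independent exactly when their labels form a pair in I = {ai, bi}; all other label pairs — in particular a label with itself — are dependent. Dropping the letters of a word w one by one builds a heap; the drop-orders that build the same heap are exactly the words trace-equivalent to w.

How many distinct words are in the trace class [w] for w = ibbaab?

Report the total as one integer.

piece 0:i — minimal
piece 1:b — minimal
piece 2:b rests on {1:b}
piece 3:a rests on {2:b}
piece 4:a rests on {3:a}
piece 5:b rests on {4:a}
minimal pieces: {0:i, 1:b}
ways to finish when only these pieces remain (= sum over removing one remaining piece with nothing left below it):
  1 left: {0}→1  {5}→1
  2 left: {0,5}→2  {4,5}→1
  3 left: {0,4,5}→3  {3,4,5}→1
  4 left: {0,3,4,5}→4  {2,3,4,5}→1
  placing 0:i first → 1 extensions
  placing 1:b first → 5 extensions
total linear extensions = 6

6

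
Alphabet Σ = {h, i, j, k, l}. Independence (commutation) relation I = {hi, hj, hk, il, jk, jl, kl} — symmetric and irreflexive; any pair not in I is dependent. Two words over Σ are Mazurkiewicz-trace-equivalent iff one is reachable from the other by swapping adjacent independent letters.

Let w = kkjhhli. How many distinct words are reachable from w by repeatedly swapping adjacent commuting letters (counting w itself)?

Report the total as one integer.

105

#0=k has no predecessor
#1=k depends on [0:k]
#2=j has no predecessor
#3=h has no predecessor
#4=h depends on [3:h]
#5=l depends on [4:h]
#6=i depends on [1:k, 2:j]
sources: [0:k, 2:j, 3:h]
N(rest) = Σ N(rest − s) over sources s of rest; N(one piece) = 1:
  size 1 → [5]=1  [6]=1
  size 2 → [1,6]=1  [2,6]=1  [4,5]=1  [5,6]=2
  size 3 → [0,1,6]=1  [1,2,6]=2  [1,5,6]=3  [2,5,6]=3  [3,4,5]=1  [4,5,6]=3
  size 4 → [0,1,2,6]=3  [0,1,5,6]=4  [1,2,5,6]=8  [1,4,5,6]=6  [2,4,5,6]=6  [3,4,5,6]=4
  size 5 → [0,1,2,5,6]=15  [0,1,4,5,6]=10  [1,2,4,5,6]=20  [1,3,4,5,6]=10  [2,3,4,5,6]=10
  first=0(k) contributes 40
  first=2(j) contributes 20
  first=3(h) contributes 45
|[w]| = 105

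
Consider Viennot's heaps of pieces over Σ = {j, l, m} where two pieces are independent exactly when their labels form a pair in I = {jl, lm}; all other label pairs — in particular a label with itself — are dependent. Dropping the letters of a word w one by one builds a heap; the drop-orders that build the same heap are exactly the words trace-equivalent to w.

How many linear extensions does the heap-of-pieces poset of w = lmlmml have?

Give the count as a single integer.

20

#0=l has no predecessor
#1=m has no predecessor
#2=l depends on [0:l]
#3=m depends on [1:m]
#4=m depends on [3:m]
#5=l depends on [2:l]
sources: [0:l, 1:m]
N(rest) = Σ N(rest − s) over sources s of rest; N(one piece) = 1:
  size 1 → [4]=1  [5]=1
  size 2 → [2,5]=1  [3,4]=1  [4,5]=2
  size 3 → [0,2,5]=1  [1,3,4]=1  [2,4,5]=3  [3,4,5]=3
  size 4 → [0,2,4,5]=4  [1,3,4,5]=4  [2,3,4,5]=6
  first=0(l) contributes 10
  first=1(m) contributes 10
|[w]| = 20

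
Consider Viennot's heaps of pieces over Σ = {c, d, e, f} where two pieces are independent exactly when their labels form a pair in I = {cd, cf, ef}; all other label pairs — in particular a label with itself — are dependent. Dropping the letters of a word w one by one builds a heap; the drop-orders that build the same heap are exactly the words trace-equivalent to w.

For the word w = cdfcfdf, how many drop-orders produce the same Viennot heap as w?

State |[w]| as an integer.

21

#0=c has no predecessor
#1=d has no predecessor
#2=f depends on [1:d]
#3=c depends on [0:c]
#4=f depends on [2:f]
#5=d depends on [4:f]
#6=f depends on [5:d]
sources: [0:c, 1:d]
N(rest) = Σ N(rest − s) over sources s of rest; N(one piece) = 1:
  size 1 → [3]=1  [6]=1
  size 2 → [0,3]=1  [3,6]=2  [5,6]=1
  size 3 → [0,3,6]=3  [3,5,6]=3  [4,5,6]=1
  size 4 → [0,3,5,6]=6  [2,4,5,6]=1  [3,4,5,6]=4
  size 5 → [0,3,4,5,6]=10  [1,2,4,5,6]=1  [2,3,4,5,6]=5
  first=0(c) contributes 6
  first=1(d) contributes 15
|[w]| = 21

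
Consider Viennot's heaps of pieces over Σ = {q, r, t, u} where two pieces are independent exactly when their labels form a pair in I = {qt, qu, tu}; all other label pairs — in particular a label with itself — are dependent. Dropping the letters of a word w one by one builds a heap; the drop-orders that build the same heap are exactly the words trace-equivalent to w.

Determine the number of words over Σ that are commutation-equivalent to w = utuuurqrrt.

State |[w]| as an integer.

piece 0:u — minimal
piece 1:t — minimal
piece 2:u rests on {0:u}
piece 3:u rests on {2:u}
piece 4:u rests on {3:u}
piece 5:r rests on {1:t, 4:u}
piece 6:q rests on {5:r}
piece 7:r rests on {6:q}
piece 8:r rests on {7:r}
piece 9:t rests on {8:r}
minimal pieces: {0:u, 1:t}
ways to finish when only these pieces remain (= sum over removing one remaining piece with nothing left below it):
  1 left: {9}→1
  2 left: {8,9}→1
  3 left: {7,8,9}→1
  4 left: {6,7,8,9}→1
  5 left: {5,6,7,8,9}→1
  6 left: {1,5,6,7,8,9}→1  {4,5,6,7,8,9}→1
  7 left: {1,4,5,6,7,8,9}→2  {3,4,5,6,7,8,9}→1
  8 left: {1,3,4,5,6,7,8,9}→3  {2,3,4,5,6,7,8,9}→1
  placing 0:u first → 4 extensions
  placing 1:t first → 1 extensions
total linear extensions = 5

5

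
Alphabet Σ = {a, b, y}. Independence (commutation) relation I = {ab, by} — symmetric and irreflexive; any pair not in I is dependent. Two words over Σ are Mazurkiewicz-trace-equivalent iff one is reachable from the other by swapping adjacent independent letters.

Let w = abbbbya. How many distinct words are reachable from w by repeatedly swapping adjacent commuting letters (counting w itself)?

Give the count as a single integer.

#0=a has no predecessor
#1=b has no predecessor
#2=b depends on [1:b]
#3=b depends on [2:b]
#4=b depends on [3:b]
#5=y depends on [0:a]
#6=a depends on [5:y]
sources: [0:a, 1:b]
N(rest) = Σ N(rest − s) over sources s of rest; N(one piece) = 1:
  size 1 → [4]=1  [6]=1
  size 2 → [3,4]=1  [4,6]=2  [5,6]=1
  size 3 → [0,5,6]=1  [2,3,4]=1  [3,4,6]=3  [4,5,6]=3
  size 4 → [0,4,5,6]=4  [1,2,3,4]=1  [2,3,4,6]=4  [3,4,5,6]=6
  size 5 → [0,3,4,5,6]=10  [1,2,3,4,6]=5  [2,3,4,5,6]=10
  first=0(a) contributes 15
  first=1(b) contributes 20
|[w]| = 35

35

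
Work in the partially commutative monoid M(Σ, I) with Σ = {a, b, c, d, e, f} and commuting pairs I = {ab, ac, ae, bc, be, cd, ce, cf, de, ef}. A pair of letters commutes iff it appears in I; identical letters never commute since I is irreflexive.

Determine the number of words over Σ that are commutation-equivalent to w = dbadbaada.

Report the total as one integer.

6

piece 0:d — minimal
piece 1:b rests on {0:d}
piece 2:a rests on {0:d}
piece 3:d rests on {1:b, 2:a}
piece 4:b rests on {3:d}
piece 5:a rests on {3:d}
piece 6:a rests on {5:a}
piece 7:d rests on {4:b, 6:a}
piece 8:a rests on {7:d}
minimal pieces: {0:d}
ways to finish when only these pieces remain (= sum over removing one remaining piece with nothing left below it):
  1 left: {8}→1
  2 left: {7,8}→1
  3 left: {4,7,8}→1  {6,7,8}→1
  4 left: {4,6,7,8}→2  {5,6,7,8}→1
  5 left: {4,5,6,7,8}→3
  6 left: {3,4,5,6,7,8}→3
  7 left: {1,3,4,5,6,7,8}→3  {2,3,4,5,6,7,8}→3
  placing 0:d first → 6 extensions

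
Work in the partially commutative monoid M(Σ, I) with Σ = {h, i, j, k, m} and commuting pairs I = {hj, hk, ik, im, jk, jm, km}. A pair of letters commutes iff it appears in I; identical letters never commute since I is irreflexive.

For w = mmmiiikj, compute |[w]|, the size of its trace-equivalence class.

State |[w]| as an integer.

280

piece 0:m — minimal
piece 1:m rests on {0:m}
piece 2:m rests on {1:m}
piece 3:i — minimal
piece 4:i rests on {3:i}
piece 5:i rests on {4:i}
piece 6:k — minimal
piece 7:j rests on {5:i}
minimal pieces: {0:m, 3:i, 6:k}
ways to finish when only these pieces remain (= sum over removing one remaining piece with nothing left below it):
  1 left: {2}→1  {6}→1  {7}→1
  2 left: {1,2}→1  {2,6}→2  {2,7}→2  {5,7}→1  {6,7}→2
  3 left: {0,1,2}→1  {1,2,6}→3  {1,2,7}→3  {2,5,7}→3  {2,6,7}→6  {4,5,7}→1  {5,6,7}→3
  4 left: {0,1,2,6}→4  {0,1,2,7}→4  {1,2,5,7}→6  {1,2,6,7}→12  {2,4,5,7}→4  {2,5,6,7}→12  {3,4,5,7}→1  {4,5,6,7}→4
  5 left: {0,1,2,5,7}→10  {0,1,2,6,7}→20  {1,2,4,5,7}→10  {1,2,5,6,7}→30  {2,3,4,5,7}→5  {2,4,5,6,7}→20  {3,4,5,6,7}→5
  6 left: {0,1,2,4,5,7}→20  {0,1,2,5,6,7}→60  {1,2,3,4,5,7}→15  {1,2,4,5,6,7}→60  {2,3,4,5,6,7}→30
  placing 0:m first → 105 extensions
  placing 3:i first → 140 extensions
  placing 6:k first → 35 extensions
total linear extensions = 280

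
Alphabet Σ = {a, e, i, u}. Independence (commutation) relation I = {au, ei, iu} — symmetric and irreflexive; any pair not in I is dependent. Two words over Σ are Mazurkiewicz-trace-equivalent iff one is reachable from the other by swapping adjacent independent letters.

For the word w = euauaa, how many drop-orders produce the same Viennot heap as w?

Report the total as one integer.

0(e) covers ∅
1(u) covers 0:e
2(a) covers 0:e
3(u) covers 1:u
4(a) covers 2:a
5(a) covers 4:a
floor of heap: 0:e
completions by unplaced set U, small U first (add the entries for U minus each lowest piece of U):
  |U|=1: {3}:1  {5}:1
  |U|=2: {1,3}:1  {3,5}:2  {4,5}:1
  |U|=3: {1,3,5}:3  {2,4,5}:1  {3,4,5}:3
  |U|=4: {1,3,4,5}:6  {2,3,4,5}:4
  start at 0(e): 10

10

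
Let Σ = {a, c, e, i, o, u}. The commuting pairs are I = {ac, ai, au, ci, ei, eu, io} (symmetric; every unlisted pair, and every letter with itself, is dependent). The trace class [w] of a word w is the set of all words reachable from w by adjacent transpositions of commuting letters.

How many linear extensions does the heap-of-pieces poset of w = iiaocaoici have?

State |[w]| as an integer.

420

piece 0:i — minimal
piece 1:i rests on {0:i}
piece 2:a — minimal
piece 3:o rests on {2:a}
piece 4:c rests on {3:o}
piece 5:a rests on {3:o}
piece 6:o rests on {4:c, 5:a}
piece 7:i rests on {1:i}
piece 8:c rests on {6:o}
piece 9:i rests on {7:i}
minimal pieces: {0:i, 2:a}
ways to finish when only these pieces remain (= sum over removing one remaining piece with nothing left below it):
  1 left: {8}→1  {9}→1
  2 left: {6,8}→1  {7,9}→1  {8,9}→2
  3 left: {1,7,9}→1  {4,6,8}→1  {5,6,8}→1  {6,8,9}→3  {7,8,9}→3
  4 left: {0,1,7,9}→1  {1,7,8,9}→4  {4,5,6,8}→2  {4,6,8,9}→4  {5,6,8,9}→4  {6,7,8,9}→6
  5 left: {0,1,7,8,9}→5  {1,6,7,8,9}→10  {3,4,5,6,8}→2  {4,5,6,8,9}→10  {4,6,7,8,9}→10  {5,6,7,8,9}→10
  6 left: {0,1,6,7,8,9}→15  {1,4,6,7,8,9}→20  {1,5,6,7,8,9}→20  {2,3,4,5,6,8}→2  {3,4,5,6,8,9}→12  {4,5,6,7,8,9}→30
  7 left: {0,1,4,6,7,8,9}→35  {0,1,5,6,7,8,9}→35  {1,4,5,6,7,8,9}→70  {2,3,4,5,6,8,9}→14  {3,4,5,6,7,8,9}→42
  8 left: {0,1,4,5,6,7,8,9}→140  {1,3,4,5,6,7,8,9}→112  {2,3,4,5,6,7,8,9}→56
  placing 0:i first → 168 extensions
  placing 2:a first → 252 extensions
total linear extensions = 420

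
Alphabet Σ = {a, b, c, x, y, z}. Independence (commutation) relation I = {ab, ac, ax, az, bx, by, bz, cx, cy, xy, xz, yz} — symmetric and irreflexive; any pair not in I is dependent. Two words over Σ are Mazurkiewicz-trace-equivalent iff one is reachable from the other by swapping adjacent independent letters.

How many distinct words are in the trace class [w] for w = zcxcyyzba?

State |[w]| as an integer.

drop 0:z onto floor
drop 1:c onto {0:z}
drop 2:x onto floor
drop 3:c onto {1:c}
drop 4:y onto floor
drop 5:y onto {4:y}
drop 6:z onto {3:c}
drop 7:b onto {3:c}
drop 8:a onto {5:y}
ground layer = {0:z, 2:x, 4:y}
drop-orders for the pieces not yet dropped (sum over which currently-grounded one goes next):
  1 to go: {2} 1  {6} 1  {7} 1  {8} 1
  2 to go: {2,6} 2  {2,7} 2  {2,8} 2  {5,8} 1  {6,7} 2  {6,8} 2  {7,8} 2
  3 to go: {2,5,8} 3  {2,6,7} 6  {2,6,8} 6  {2,7,8} 6  {3,6,7} 2  {4,5,8} 1  {5,6,8} 3  {5,7,8} 3  {6,7,8} 6
  4 to go: {1,3,6,7} 2  {2,3,6,7} 8  {2,4,5,8} 4  {2,5,6,8} 12  {2,5,7,8} 12  {2,6,7,8} 24  {3,6,7,8} 8  {4,5,6,8} 4  {4,5,7,8} 4  {5,6,7,8} 12
  5 to go: {0,1,3,6,7} 2  {1,2,3,6,7} 10  {1,3,6,7,8} 10  {2,3,6,7,8} 40  {2,4,5,6,8} 20  {2,4,5,7,8} 20  {2,5,6,7,8} 60  {3,5,6,7,8} 20  {4,5,6,7,8} 20
  6 to go: {0,1,2,3,6,7} 12  {0,1,3,6,7,8} 12  {1,2,3,6,7,8} 60  {1,3,5,6,7,8} 30  {2,3,5,6,7,8} 120  {2,4,5,6,7,8} 120  {3,4,5,6,7,8} 40
  7 to go: {0,1,2,3,6,7,8} 84  {0,1,3,5,6,7,8} 42  {1,2,3,5,6,7,8} 210  {1,3,4,5,6,7,8} 70  {2,3,4,5,6,7,8} 280
  if 0:z drops first: 560 orders
  if 2:x drops first: 112 orders
  if 4:y drops first: 336 orders
heap linearizations: 1008

1008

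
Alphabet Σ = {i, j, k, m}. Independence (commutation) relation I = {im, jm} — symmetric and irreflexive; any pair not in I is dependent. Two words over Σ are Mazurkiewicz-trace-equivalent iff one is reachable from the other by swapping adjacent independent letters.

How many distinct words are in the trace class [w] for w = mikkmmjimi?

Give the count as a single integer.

40

drop 0:m onto floor
drop 1:i onto floor
drop 2:k onto {0:m, 1:i}
drop 3:k onto {2:k}
drop 4:m onto {3:k}
drop 5:m onto {4:m}
drop 6:j onto {3:k}
drop 7:i onto {6:j}
drop 8:m onto {5:m}
drop 9:i onto {7:i}
ground layer = {0:m, 1:i}
drop-orders for the pieces not yet dropped (sum over which currently-grounded one goes next):
  1 to go: {8} 1  {9} 1
  2 to go: {5,8} 1  {7,9} 1  {8,9} 2
  3 to go: {4,5,8} 1  {5,8,9} 3  {6,7,9} 1  {7,8,9} 3
  4 to go: {4,5,8,9} 4  {5,7,8,9} 6  {6,7,8,9} 4
  5 to go: {4,5,7,8,9} 10  {5,6,7,8,9} 10
  6 to go: {4,5,6,7,8,9} 20
  7 to go: {3,4,5,6,7,8,9} 20
  8 to go: {2,3,4,5,6,7,8,9} 20
  if 0:m drops first: 20 orders
  if 1:i drops first: 20 orders
heap linearizations: 40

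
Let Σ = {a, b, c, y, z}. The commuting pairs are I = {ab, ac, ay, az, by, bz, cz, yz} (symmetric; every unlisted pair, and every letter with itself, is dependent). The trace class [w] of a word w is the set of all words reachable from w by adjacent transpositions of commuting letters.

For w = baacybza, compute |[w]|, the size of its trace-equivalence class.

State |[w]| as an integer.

560

0(b) covers ∅
1(a) covers ∅
2(a) covers 1:a
3(c) covers 0:b
4(y) covers 3:c
5(b) covers 3:c
6(z) covers ∅
7(a) covers 2:a
floor of heap: 0:b, 1:a, 6:z
completions by unplaced set U, small U first (add the entries for U minus each lowest piece of U):
  |U|=1: {4}:1  {5}:1  {6}:1  {7}:1
  |U|=2: {2,7}:1  {4,5}:2  {4,6}:2  {4,7}:2  {5,6}:2  {5,7}:2  {6,7}:2
  |U|=3: {1,2,7}:1  {2,4,7}:3  {2,5,7}:3  {2,6,7}:3  {3,4,5}:2  {4,5,6}:6  {4,5,7}:6  {4,6,7}:6  {5,6,7}:6
  |U|=4: {0,3,4,5}:2  {1,2,4,7}:4  {1,2,5,7}:4  {1,2,6,7}:4  {2,4,5,7}:12  {2,4,6,7}:12  {2,5,6,7}:12  {3,4,5,6}:8  {3,4,5,7}:8  {4,5,6,7}:24
  |U|=5: {0,3,4,5,6}:10  {0,3,4,5,7}:10  {1,2,4,5,7}:20  {1,2,4,6,7}:20  {1,2,5,6,7}:20  {2,3,4,5,7}:20  {2,4,5,6,7}:60  {3,4,5,6,7}:40
  |U|=6: {0,2,3,4,5,7}:30  {0,3,4,5,6,7}:60  {1,2,3,4,5,7}:40  {1,2,4,5,6,7}:120  {2,3,4,5,6,7}:120
  start at 0(b): 280
  start at 1(a): 210
  start at 6(z): 70
sum over floor = 560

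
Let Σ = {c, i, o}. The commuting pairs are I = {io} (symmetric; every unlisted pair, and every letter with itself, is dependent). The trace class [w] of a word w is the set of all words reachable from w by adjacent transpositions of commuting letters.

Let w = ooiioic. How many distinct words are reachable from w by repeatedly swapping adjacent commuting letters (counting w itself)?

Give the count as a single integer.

drop 0:o onto floor
drop 1:o onto {0:o}
drop 2:i onto floor
drop 3:i onto {2:i}
drop 4:o onto {1:o}
drop 5:i onto {3:i}
drop 6:c onto {4:o, 5:i}
ground layer = {0:o, 2:i}
drop-orders for the pieces not yet dropped (sum over which currently-grounded one goes next):
  1 to go: {6} 1
  2 to go: {4,6} 1  {5,6} 1
  3 to go: {1,4,6} 1  {3,5,6} 1  {4,5,6} 2
  4 to go: {0,1,4,6} 1  {1,4,5,6} 3  {2,3,5,6} 1  {3,4,5,6} 3
  5 to go: {0,1,4,5,6} 4  {1,3,4,5,6} 6  {2,3,4,5,6} 4
  if 0:o drops first: 10 orders
  if 2:i drops first: 10 orders
heap linearizations: 20

20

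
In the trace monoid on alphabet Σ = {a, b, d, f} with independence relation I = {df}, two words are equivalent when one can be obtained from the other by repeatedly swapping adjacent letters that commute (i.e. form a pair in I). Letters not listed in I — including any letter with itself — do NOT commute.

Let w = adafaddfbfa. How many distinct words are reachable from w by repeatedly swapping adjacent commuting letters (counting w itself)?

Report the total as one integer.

0(a) covers ∅
1(d) covers 0:a
2(a) covers 1:d
3(f) covers 2:a
4(a) covers 3:f
5(d) covers 4:a
6(d) covers 5:d
7(f) covers 4:a
8(b) covers 6:d, 7:f
9(f) covers 8:b
10(a) covers 9:f
floor of heap: 0:a
completions by unplaced set U, small U first (add the entries for U minus each lowest piece of U):
  |U|=1: {10}:1
  |U|=2: {9,10}:1
  |U|=3: {8,9,10}:1
  |U|=4: {6,8,9,10}:1  {7,8,9,10}:1
  |U|=5: {5,6,8,9,10}:1  {6,7,8,9,10}:2
  |U|=6: {5,6,7,8,9,10}:3
  |U|=7: {4,5,6,7,8,9,10}:3
  |U|=8: {3,4,5,6,7,8,9,10}:3
  |U|=9: {2,3,4,5,6,7,8,9,10}:3
  start at 0(a): 3

3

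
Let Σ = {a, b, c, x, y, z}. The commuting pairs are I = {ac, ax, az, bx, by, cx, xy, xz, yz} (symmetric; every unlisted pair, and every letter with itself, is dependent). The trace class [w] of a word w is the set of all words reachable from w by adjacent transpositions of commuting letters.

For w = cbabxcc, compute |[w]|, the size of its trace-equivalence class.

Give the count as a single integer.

7

#0=c has no predecessor
#1=b depends on [0:c]
#2=a depends on [1:b]
#3=b depends on [2:a]
#4=x has no predecessor
#5=c depends on [3:b]
#6=c depends on [5:c]
sources: [0:c, 4:x]
N(rest) = Σ N(rest − s) over sources s of rest; N(one piece) = 1:
  size 1 → [4]=1  [6]=1
  size 2 → [4,6]=2  [5,6]=1
  size 3 → [3,5,6]=1  [4,5,6]=3
  size 4 → [2,3,5,6]=1  [3,4,5,6]=4
  size 5 → [1,2,3,5,6]=1  [2,3,4,5,6]=5
  first=0(c) contributes 6
  first=4(x) contributes 1
|[w]| = 7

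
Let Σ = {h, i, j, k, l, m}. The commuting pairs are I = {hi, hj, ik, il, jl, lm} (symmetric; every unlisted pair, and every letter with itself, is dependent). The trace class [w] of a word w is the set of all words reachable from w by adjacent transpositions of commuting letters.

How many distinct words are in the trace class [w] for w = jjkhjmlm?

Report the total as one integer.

drop 0:j onto floor
drop 1:j onto {0:j}
drop 2:k onto {1:j}
drop 3:h onto {2:k}
drop 4:j onto {2:k}
drop 5:m onto {3:h, 4:j}
drop 6:l onto {3:h}
drop 7:m onto {5:m}
ground layer = {0:j}
drop-orders for the pieces not yet dropped (sum over which currently-grounded one goes next):
  1 to go: {6} 1  {7} 1
  2 to go: {5,7} 1  {6,7} 2
  3 to go: {4,5,7} 1  {5,6,7} 3
  4 to go: {3,5,6,7} 3  {4,5,6,7} 4
  5 to go: {3,4,5,6,7} 7
  6 to go: {2,3,4,5,6,7} 7
  if 0:j drops first: 7 orders

7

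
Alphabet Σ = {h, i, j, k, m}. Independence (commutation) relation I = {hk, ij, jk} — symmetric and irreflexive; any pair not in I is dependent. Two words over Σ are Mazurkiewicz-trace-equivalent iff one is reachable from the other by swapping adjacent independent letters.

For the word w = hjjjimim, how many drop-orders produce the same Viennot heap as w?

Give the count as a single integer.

4

0(h) covers ∅
1(j) covers 0:h
2(j) covers 1:j
3(j) covers 2:j
4(i) covers 0:h
5(m) covers 3:j, 4:i
6(i) covers 5:m
7(m) covers 6:i
floor of heap: 0:h
completions by unplaced set U, small U first (add the entries for U minus each lowest piece of U):
  |U|=1: {7}:1
  |U|=2: {6,7}:1
  |U|=3: {5,6,7}:1
  |U|=4: {3,5,6,7}:1  {4,5,6,7}:1
  |U|=5: {2,3,5,6,7}:1  {3,4,5,6,7}:2
  |U|=6: {1,2,3,5,6,7}:1  {2,3,4,5,6,7}:3
  start at 0(h): 4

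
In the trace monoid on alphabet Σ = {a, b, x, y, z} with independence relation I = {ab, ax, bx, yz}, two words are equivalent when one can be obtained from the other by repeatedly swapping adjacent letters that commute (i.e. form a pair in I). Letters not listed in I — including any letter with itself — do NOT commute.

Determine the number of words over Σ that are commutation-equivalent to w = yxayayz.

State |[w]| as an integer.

#0=y has no predecessor
#1=x depends on [0:y]
#2=a depends on [0:y]
#3=y depends on [1:x, 2:a]
#4=a depends on [3:y]
#5=y depends on [4:a]
#6=z depends on [4:a]
sources: [0:y]
N(rest) = Σ N(rest − s) over sources s of rest; N(one piece) = 1:
  size 1 → [5]=1  [6]=1
  size 2 → [5,6]=2
  size 3 → [4,5,6]=2
  size 4 → [3,4,5,6]=2
  size 5 → [1,3,4,5,6]=2  [2,3,4,5,6]=2
  first=0(y) contributes 4

4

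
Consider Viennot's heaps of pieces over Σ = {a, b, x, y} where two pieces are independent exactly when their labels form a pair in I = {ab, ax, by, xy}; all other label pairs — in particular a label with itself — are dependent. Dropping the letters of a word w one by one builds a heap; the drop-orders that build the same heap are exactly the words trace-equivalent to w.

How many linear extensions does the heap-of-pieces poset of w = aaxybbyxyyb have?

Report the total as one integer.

462

piece 0:a — minimal
piece 1:a rests on {0:a}
piece 2:x — minimal
piece 3:y rests on {1:a}
piece 4:b rests on {2:x}
piece 5:b rests on {4:b}
piece 6:y rests on {3:y}
piece 7:x rests on {5:b}
piece 8:y rests on {6:y}
piece 9:y rests on {8:y}
piece 10:b rests on {7:x}
minimal pieces: {0:a, 2:x}
ways to finish when only these pieces remain (= sum over removing one remaining piece with nothing left below it):
  1 left: {9}→1  {10}→1
  2 left: {7,10}→1  {8,9}→1  {9,10}→2
  3 left: {5,7,10}→1  {6,8,9}→1  {7,9,10}→3  {8,9,10}→3
  4 left: {3,6,8,9}→1  {4,5,7,10}→1  {5,7,9,10}→4  {6,8,9,10}→4  {7,8,9,10}→6
  5 left: {1,3,6,8,9}→1  {2,4,5,7,10}→1  {3,6,8,9,10}→5  {4,5,7,9,10}→5  {5,7,8,9,10}→10  {6,7,8,9,10}→10
  6 left: {0,1,3,6,8,9}→1  {1,3,6,8,9,10}→6  {2,4,5,7,9,10}→6  {3,6,7,8,9,10}→15  {4,5,7,8,9,10}→15  {5,6,7,8,9,10}→20
  7 left: {0,1,3,6,8,9,10}→7  {1,3,6,7,8,9,10}→21  {2,4,5,7,8,9,10}→21  {3,5,6,7,8,9,10}→35  {4,5,6,7,8,9,10}→35
  8 left: {0,1,3,6,7,8,9,10}→28  {1,3,5,6,7,8,9,10}→56  {2,4,5,6,7,8,9,10}→56  {3,4,5,6,7,8,9,10}→70
  9 left: {0,1,3,5,6,7,8,9,10}→84  {1,3,4,5,6,7,8,9,10}→126  {2,3,4,5,6,7,8,9,10}→126
  placing 0:a first → 252 extensions
  placing 2:x first → 210 extensions
total linear extensions = 462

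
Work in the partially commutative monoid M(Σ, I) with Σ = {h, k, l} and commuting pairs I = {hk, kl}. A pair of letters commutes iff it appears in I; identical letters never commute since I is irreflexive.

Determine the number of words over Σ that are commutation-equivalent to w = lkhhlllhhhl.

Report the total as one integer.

11

piece 0:l — minimal
piece 1:k — minimal
piece 2:h rests on {0:l}
piece 3:h rests on {2:h}
piece 4:l rests on {3:h}
piece 5:l rests on {4:l}
piece 6:l rests on {5:l}
piece 7:h rests on {6:l}
piece 8:h rests on {7:h}
piece 9:h rests on {8:h}
piece 10:l rests on {9:h}
minimal pieces: {0:l, 1:k}
ways to finish when only these pieces remain (= sum over removing one remaining piece with nothing left below it):
  1 left: {1}→1  {10}→1
  2 left: {1,10}→2  {9,10}→1
  3 left: {1,9,10}→3  {8,9,10}→1
  4 left: {1,8,9,10}→4  {7,8,9,10}→1
  5 left: {1,7,8,9,10}→5  {6,7,8,9,10}→1
  6 left: {1,6,7,8,9,10}→6  {5,6,7,8,9,10}→1
  7 left: {1,5,6,7,8,9,10}→7  {4,5,6,7,8,9,10}→1
  8 left: {1,4,5,6,7,8,9,10}→8  {3,4,5,6,7,8,9,10}→1
  9 left: {1,3,4,5,6,7,8,9,10}→9  {2,3,4,5,6,7,8,9,10}→1
  placing 0:l first → 10 extensions
  placing 1:k first → 1 extensions
total linear extensions = 11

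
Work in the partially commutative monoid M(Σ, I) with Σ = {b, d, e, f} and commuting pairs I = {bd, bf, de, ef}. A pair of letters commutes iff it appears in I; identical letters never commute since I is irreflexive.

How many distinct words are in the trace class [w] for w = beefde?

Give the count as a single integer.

15

0(b) covers ∅
1(e) covers 0:b
2(e) covers 1:e
3(f) covers ∅
4(d) covers 3:f
5(e) covers 2:e
floor of heap: 0:b, 3:f
completions by unplaced set U, small U first (add the entries for U minus each lowest piece of U):
  |U|=1: {4}:1  {5}:1
  |U|=2: {2,5}:1  {3,4}:1  {4,5}:2
  |U|=3: {1,2,5}:1  {2,4,5}:3  {3,4,5}:3
  |U|=4: {0,1,2,5}:1  {1,2,4,5}:4  {2,3,4,5}:6
  start at 0(b): 10
  start at 3(f): 5
sum over floor = 15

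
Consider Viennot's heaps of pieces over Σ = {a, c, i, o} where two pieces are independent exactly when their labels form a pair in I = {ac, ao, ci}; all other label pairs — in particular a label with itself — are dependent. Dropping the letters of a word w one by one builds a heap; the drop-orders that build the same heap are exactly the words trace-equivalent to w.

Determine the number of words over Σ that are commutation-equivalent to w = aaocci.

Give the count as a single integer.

19

piece 0:a — minimal
piece 1:a rests on {0:a}
piece 2:o — minimal
piece 3:c rests on {2:o}
piece 4:c rests on {3:c}
piece 5:i rests on {1:a, 2:o}
minimal pieces: {0:a, 2:o}
ways to finish when only these pieces remain (= sum over removing one remaining piece with nothing left below it):
  1 left: {4}→1  {5}→1
  2 left: {1,5}→1  {3,4}→1  {4,5}→2
  3 left: {0,1,5}→1  {1,4,5}→3  {3,4,5}→3
  4 left: {0,1,4,5}→4  {1,3,4,5}→6  {2,3,4,5}→3
  placing 0:a first → 9 extensions
  placing 2:o first → 10 extensions
total linear extensions = 19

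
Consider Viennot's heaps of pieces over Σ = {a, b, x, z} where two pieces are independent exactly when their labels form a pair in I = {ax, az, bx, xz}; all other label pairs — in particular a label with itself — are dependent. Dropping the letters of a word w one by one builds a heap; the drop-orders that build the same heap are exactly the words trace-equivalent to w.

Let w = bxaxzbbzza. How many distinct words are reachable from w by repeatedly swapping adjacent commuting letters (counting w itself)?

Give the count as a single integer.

drop 0:b onto floor
drop 1:x onto floor
drop 2:a onto {0:b}
drop 3:x onto {1:x}
drop 4:z onto {0:b}
drop 5:b onto {2:a, 4:z}
drop 6:b onto {5:b}
drop 7:z onto {6:b}
drop 8:z onto {7:z}
drop 9:a onto {6:b}
ground layer = {0:b, 1:x}
drop-orders for the pieces not yet dropped (sum over which currently-grounded one goes next):
  1 to go: {3} 1  {8} 1  {9} 1
  2 to go: {1,3} 1  {3,8} 2  {3,9} 2  {7,8} 1  {8,9} 2
  3 to go: {1,3,8} 3  {1,3,9} 3  {3,7,8} 3  {3,8,9} 6  {7,8,9} 3
  4 to go: {1,3,7,8} 6  {1,3,8,9} 12  {3,7,8,9} 12  {6,7,8,9} 3
  5 to go: {1,3,7,8,9} 30  {3,6,7,8,9} 15  {5,6,7,8,9} 3
  6 to go: {1,3,6,7,8,9} 45  {2,5,6,7,8,9} 3  {3,5,6,7,8,9} 18  {4,5,6,7,8,9} 3
  7 to go: {1,3,5,6,7,8,9} 63  {2,3,5,6,7,8,9} 21  {2,4,5,6,7,8,9} 6  {3,4,5,6,7,8,9} 21
  8 to go: {0,2,4,5,6,7,8,9} 6  {1,2,3,5,6,7,8,9} 84  {1,3,4,5,6,7,8,9} 84  {2,3,4,5,6,7,8,9} 48
  if 0:b drops first: 216 orders
  if 1:x drops first: 54 orders
heap linearizations: 270

270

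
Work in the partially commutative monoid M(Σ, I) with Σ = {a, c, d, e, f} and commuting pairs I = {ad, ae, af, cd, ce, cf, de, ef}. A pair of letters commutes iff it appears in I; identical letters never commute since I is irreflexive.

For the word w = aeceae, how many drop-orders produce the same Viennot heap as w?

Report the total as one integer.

20

piece 0:a — minimal
piece 1:e — minimal
piece 2:c rests on {0:a}
piece 3:e rests on {1:e}
piece 4:a rests on {2:c}
piece 5:e rests on {3:e}
minimal pieces: {0:a, 1:e}
ways to finish when only these pieces remain (= sum over removing one remaining piece with nothing left below it):
  1 left: {4}→1  {5}→1
  2 left: {2,4}→1  {3,5}→1  {4,5}→2
  3 left: {0,2,4}→1  {1,3,5}→1  {2,4,5}→3  {3,4,5}→3
  4 left: {0,2,4,5}→4  {1,3,4,5}→4  {2,3,4,5}→6
  placing 0:a first → 10 extensions
  placing 1:e first → 10 extensions
total linear extensions = 20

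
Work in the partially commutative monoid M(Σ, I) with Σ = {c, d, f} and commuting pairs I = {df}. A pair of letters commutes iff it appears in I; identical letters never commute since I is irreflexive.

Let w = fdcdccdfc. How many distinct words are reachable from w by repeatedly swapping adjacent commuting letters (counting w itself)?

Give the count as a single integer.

4

0(f) covers ∅
1(d) covers ∅
2(c) covers 0:f, 1:d
3(d) covers 2:c
4(c) covers 3:d
5(c) covers 4:c
6(d) covers 5:c
7(f) covers 5:c
8(c) covers 6:d, 7:f
floor of heap: 0:f, 1:d
completions by unplaced set U, small U first (add the entries for U minus each lowest piece of U):
  |U|=1: {8}:1
  |U|=2: {6,8}:1  {7,8}:1
  |U|=3: {6,7,8}:2
  |U|=4: {5,6,7,8}:2
  |U|=5: {4,5,6,7,8}:2
  |U|=6: {3,4,5,6,7,8}:2
  |U|=7: {2,3,4,5,6,7,8}:2
  start at 0(f): 2
  start at 1(d): 2
sum over floor = 4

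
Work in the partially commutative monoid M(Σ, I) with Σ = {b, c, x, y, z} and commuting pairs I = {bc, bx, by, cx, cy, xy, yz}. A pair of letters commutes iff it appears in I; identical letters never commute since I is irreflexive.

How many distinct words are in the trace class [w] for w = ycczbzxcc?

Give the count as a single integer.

27

0(y) covers ∅
1(c) covers ∅
2(c) covers 1:c
3(z) covers 2:c
4(b) covers 3:z
5(z) covers 4:b
6(x) covers 5:z
7(c) covers 5:z
8(c) covers 7:c
floor of heap: 0:y, 1:c
completions by unplaced set U, small U first (add the entries for U minus each lowest piece of U):
  |U|=1: {0}:1  {6}:1  {8}:1
  |U|=2: {0,6}:2  {0,8}:2  {6,8}:2  {7,8}:1
  |U|=3: {0,6,8}:6  {0,7,8}:3  {6,7,8}:3
  |U|=4: {0,6,7,8}:12  {5,6,7,8}:3
  |U|=5: {0,5,6,7,8}:15  {4,5,6,7,8}:3
  |U|=6: {0,4,5,6,7,8}:18  {3,4,5,6,7,8}:3
  |U|=7: {0,3,4,5,6,7,8}:21  {2,3,4,5,6,7,8}:3
  start at 0(y): 3
  start at 1(c): 24
sum over floor = 27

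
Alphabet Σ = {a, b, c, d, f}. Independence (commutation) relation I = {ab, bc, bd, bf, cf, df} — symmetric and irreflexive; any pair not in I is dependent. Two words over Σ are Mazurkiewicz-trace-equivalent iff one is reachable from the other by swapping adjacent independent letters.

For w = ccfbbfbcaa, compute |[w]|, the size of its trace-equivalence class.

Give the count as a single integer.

0(c) covers ∅
1(c) covers 0:c
2(f) covers ∅
3(b) covers ∅
4(b) covers 3:b
5(f) covers 2:f
6(b) covers 4:b
7(c) covers 1:c
8(a) covers 5:f, 7:c
9(a) covers 8:a
floor of heap: 0:c, 2:f, 3:b
completions by unplaced set U, small U first (add the entries for U minus each lowest piece of U):
  |U|=1: {6}:1  {9}:1
  |U|=2: {4,6}:1  {6,9}:2  {8,9}:1
  |U|=3: {3,4,6}:1  {4,6,9}:3  {5,8,9}:1  {6,8,9}:3  {7,8,9}:1
  |U|=4: {1,7,8,9}:1  {2,5,8,9}:1  {3,4,6,9}:4  {4,6,8,9}:6  {5,6,8,9}:4  {5,7,8,9}:2  {6,7,8,9}:4
  |U|=5: {0,1,7,8,9}:1  {1,5,7,8,9}:3  {1,6,7,8,9}:5  {2,5,6,8,9}:5  {2,5,7,8,9}:3  {3,4,6,8,9}:10  {4,5,6,8,9}:10  {4,6,7,8,9}:10  {5,6,7,8,9}:10
  |U|=6: {0,1,5,7,8,9}:4  {0,1,6,7,8,9}:6  {1,2,5,7,8,9}:6  {1,4,6,7,8,9}:15  {1,5,6,7,8,9}:18  {2,4,5,6,8,9}:15  {2,5,6,7,8,9}:18  {3,4,5,6,8,9}:20  {3,4,6,7,8,9}:20  {4,5,6,7,8,9}:30
  |U|=7: {0,1,2,5,7,8,9}:10  {0,1,4,6,7,8,9}:21  {0,1,5,6,7,8,9}:28  {1,2,5,6,7,8,9}:42  {1,3,4,6,7,8,9}:35  {1,4,5,6,7,8,9}:63  {2,3,4,5,6,8,9}:35  {2,4,5,6,7,8,9}:63  {3,4,5,6,7,8,9}:70
  |U|=8: {0,1,2,5,6,7,8,9}:80  {0,1,3,4,6,7,8,9}:56  {0,1,4,5,6,7,8,9}:112  {1,2,4,5,6,7,8,9}:168  {1,3,4,5,6,7,8,9}:168  {2,3,4,5,6,7,8,9}:168
  start at 0(c): 504
  start at 2(f): 336
  start at 3(b): 360
sum over floor = 1200

1200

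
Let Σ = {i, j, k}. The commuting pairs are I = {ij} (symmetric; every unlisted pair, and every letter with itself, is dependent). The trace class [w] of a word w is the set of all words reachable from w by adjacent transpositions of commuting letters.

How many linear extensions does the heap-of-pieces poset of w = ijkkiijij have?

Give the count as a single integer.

piece 0:i — minimal
piece 1:j — minimal
piece 2:k rests on {0:i, 1:j}
piece 3:k rests on {2:k}
piece 4:i rests on {3:k}
piece 5:i rests on {4:i}
piece 6:j rests on {3:k}
piece 7:i rests on {5:i}
piece 8:j rests on {6:j}
minimal pieces: {0:i, 1:j}
ways to finish when only these pieces remain (= sum over removing one remaining piece with nothing left below it):
  1 left: {7}→1  {8}→1
  2 left: {5,7}→1  {6,8}→1  {7,8}→2
  3 left: {4,5,7}→1  {5,7,8}→3  {6,7,8}→3
  4 left: {4,5,7,8}→4  {5,6,7,8}→6
  5 left: {4,5,6,7,8}→10
  6 left: {3,4,5,6,7,8}→10
  7 left: {2,3,4,5,6,7,8}→10
  placing 0:i first → 10 extensions
  placing 1:j first → 10 extensions
total linear extensions = 20

20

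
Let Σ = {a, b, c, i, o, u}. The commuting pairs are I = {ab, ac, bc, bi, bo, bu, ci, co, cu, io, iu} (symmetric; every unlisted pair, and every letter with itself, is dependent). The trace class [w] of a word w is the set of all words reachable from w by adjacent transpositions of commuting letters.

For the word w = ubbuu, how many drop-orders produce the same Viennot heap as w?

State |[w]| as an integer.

#0=u has no predecessor
#1=b has no predecessor
#2=b depends on [1:b]
#3=u depends on [0:u]
#4=u depends on [3:u]
sources: [0:u, 1:b]
N(rest) = Σ N(rest − s) over sources s of rest; N(one piece) = 1:
  size 1 → [2]=1  [4]=1
  size 2 → [1,2]=1  [2,4]=2  [3,4]=1
  size 3 → [0,3,4]=1  [1,2,4]=3  [2,3,4]=3
  first=0(u) contributes 6
  first=1(b) contributes 4
|[w]| = 10

10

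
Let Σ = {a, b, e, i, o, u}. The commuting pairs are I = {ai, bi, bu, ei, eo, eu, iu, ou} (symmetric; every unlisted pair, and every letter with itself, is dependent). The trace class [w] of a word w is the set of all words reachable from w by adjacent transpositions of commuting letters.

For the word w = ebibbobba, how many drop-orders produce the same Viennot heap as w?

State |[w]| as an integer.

#0=e has no predecessor
#1=b depends on [0:e]
#2=i has no predecessor
#3=b depends on [1:b]
#4=b depends on [3:b]
#5=o depends on [2:i, 4:b]
#6=b depends on [5:o]
#7=b depends on [6:b]
#8=a depends on [7:b]
sources: [0:e, 2:i]
N(rest) = Σ N(rest − s) over sources s of rest; N(one piece) = 1:
  size 1 → [8]=1
  size 2 → [7,8]=1
  size 3 → [6,7,8]=1
  size 4 → [5,6,7,8]=1
  size 5 → [2,5,6,7,8]=1  [4,5,6,7,8]=1
  size 6 → [2,4,5,6,7,8]=2  [3,4,5,6,7,8]=1
  size 7 → [1,3,4,5,6,7,8]=1  [2,3,4,5,6,7,8]=3
  first=0(e) contributes 4
  first=2(i) contributes 1
|[w]| = 5

5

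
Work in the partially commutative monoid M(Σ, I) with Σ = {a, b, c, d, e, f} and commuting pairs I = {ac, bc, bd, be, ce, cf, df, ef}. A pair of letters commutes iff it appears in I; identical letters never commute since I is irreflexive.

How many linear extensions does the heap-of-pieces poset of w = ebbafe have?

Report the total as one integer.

6

0(e) covers ∅
1(b) covers ∅
2(b) covers 1:b
3(a) covers 0:e, 2:b
4(f) covers 3:a
5(e) covers 3:a
floor of heap: 0:e, 1:b
completions by unplaced set U, small U first (add the entries for U minus each lowest piece of U):
  |U|=1: {4}:1  {5}:1
  |U|=2: {4,5}:2
  |U|=3: {3,4,5}:2
  |U|=4: {0,3,4,5}:2  {2,3,4,5}:2
  start at 0(e): 2
  start at 1(b): 4
sum over floor = 6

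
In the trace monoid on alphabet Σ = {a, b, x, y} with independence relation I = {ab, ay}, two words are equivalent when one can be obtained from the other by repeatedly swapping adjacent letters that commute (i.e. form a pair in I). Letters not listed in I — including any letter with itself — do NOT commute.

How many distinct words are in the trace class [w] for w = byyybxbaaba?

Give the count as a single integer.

drop 0:b onto floor
drop 1:y onto {0:b}
drop 2:y onto {1:y}
drop 3:y onto {2:y}
drop 4:b onto {3:y}
drop 5:x onto {4:b}
drop 6:b onto {5:x}
drop 7:a onto {5:x}
drop 8:a onto {7:a}
drop 9:b onto {6:b}
drop 10:a onto {8:a}
ground layer = {0:b}
drop-orders for the pieces not yet dropped (sum over which currently-grounded one goes next):
  1 to go: {9} 1  {10} 1
  2 to go: {6,9} 1  {8,10} 1  {9,10} 2
  3 to go: {6,9,10} 3  {7,8,10} 1  {8,9,10} 3
  4 to go: {6,8,9,10} 6  {7,8,9,10} 4
  5 to go: {6,7,8,9,10} 10
  6 to go: {5,6,7,8,9,10} 10
  7 to go: {4,5,6,7,8,9,10} 10
  8 to go: {3,4,5,6,7,8,9,10} 10
  9 to go: {2,3,4,5,6,7,8,9,10} 10
  if 0:b drops first: 10 orders

10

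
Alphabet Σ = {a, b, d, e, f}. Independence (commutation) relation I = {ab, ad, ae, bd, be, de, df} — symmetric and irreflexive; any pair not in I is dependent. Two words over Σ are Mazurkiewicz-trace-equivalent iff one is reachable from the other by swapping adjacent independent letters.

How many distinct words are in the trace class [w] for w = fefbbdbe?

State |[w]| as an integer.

0(f) covers ∅
1(e) covers 0:f
2(f) covers 1:e
3(b) covers 2:f
4(b) covers 3:b
5(d) covers ∅
6(b) covers 4:b
7(e) covers 2:f
floor of heap: 0:f, 5:d
completions by unplaced set U, small U first (add the entries for U minus each lowest piece of U):
  |U|=1: {5}:1  {6}:1  {7}:1
  |U|=2: {4,6}:1  {5,6}:2  {5,7}:2  {6,7}:2
  |U|=3: {3,4,6}:1  {4,5,6}:3  {4,6,7}:3  {5,6,7}:6
  |U|=4: {3,4,5,6}:4  {3,4,6,7}:4  {4,5,6,7}:12
  |U|=5: {2,3,4,6,7}:4  {3,4,5,6,7}:20
  |U|=6: {1,2,3,4,6,7}:4  {2,3,4,5,6,7}:24
  start at 0(f): 28
  start at 5(d): 4
sum over floor = 32

32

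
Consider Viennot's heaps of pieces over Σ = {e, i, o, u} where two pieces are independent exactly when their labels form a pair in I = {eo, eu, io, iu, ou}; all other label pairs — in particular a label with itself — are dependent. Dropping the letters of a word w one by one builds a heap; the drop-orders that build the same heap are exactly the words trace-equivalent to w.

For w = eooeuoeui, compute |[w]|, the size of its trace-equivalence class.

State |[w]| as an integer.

1260

0(e) covers ∅
1(o) covers ∅
2(o) covers 1:o
3(e) covers 0:e
4(u) covers ∅
5(o) covers 2:o
6(e) covers 3:e
7(u) covers 4:u
8(i) covers 6:e
floor of heap: 0:e, 1:o, 4:u
completions by unplaced set U, small U first (add the entries for U minus each lowest piece of U):
  |U|=1: {5}:1  {7}:1  {8}:1
  |U|=2: {2,5}:1  {4,7}:1  {5,7}:2  {5,8}:2  {6,8}:1  {7,8}:2
  |U|=3: {1,2,5}:1  {2,5,7}:3  {2,5,8}:3  {3,6,8}:1  {4,5,7}:3  {4,7,8}:3  {5,6,8}:3  {5,7,8}:6  {6,7,8}:3
  |U|=4: {0,3,6,8}:1  {1,2,5,7}:4  {1,2,5,8}:4  {2,4,5,7}:6  {2,5,6,8}:6  {2,5,7,8}:12  {3,5,6,8}:4  {3,6,7,8}:4  {4,5,7,8}:12  {4,6,7,8}:6  {5,6,7,8}:12
  |U|=5: {0,3,5,6,8}:5  {0,3,6,7,8}:5  {1,2,4,5,7}:10  {1,2,5,6,8}:10  {1,2,5,7,8}:20  {2,3,5,6,8}:10  {2,4,5,7,8}:30  {2,5,6,7,8}:30  {3,4,6,7,8}:10  {3,5,6,7,8}:20  {4,5,6,7,8}:30
  |U|=6: {0,2,3,5,6,8}:15  {0,3,4,6,7,8}:15  {0,3,5,6,7,8}:30  {1,2,3,5,6,8}:20  {1,2,4,5,7,8}:60  {1,2,5,6,7,8}:60  {2,3,5,6,7,8}:60  {2,4,5,6,7,8}:90  {3,4,5,6,7,8}:60
  |U|=7: {0,1,2,3,5,6,8}:35  {0,2,3,5,6,7,8}:105  {0,3,4,5,6,7,8}:105  {1,2,3,5,6,7,8}:140  {1,2,4,5,6,7,8}:210  {2,3,4,5,6,7,8}:210
  start at 0(e): 560
  start at 1(o): 420
  start at 4(u): 280
sum over floor = 1260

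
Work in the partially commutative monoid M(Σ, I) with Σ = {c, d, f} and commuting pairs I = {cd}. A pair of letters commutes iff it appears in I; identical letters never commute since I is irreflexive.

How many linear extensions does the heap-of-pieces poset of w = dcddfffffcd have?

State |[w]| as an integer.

8

drop 0:d onto floor
drop 1:c onto floor
drop 2:d onto {0:d}
drop 3:d onto {2:d}
drop 4:f onto {1:c, 3:d}
drop 5:f onto {4:f}
drop 6:f onto {5:f}
drop 7:f onto {6:f}
drop 8:f onto {7:f}
drop 9:c onto {8:f}
drop 10:d onto {8:f}
ground layer = {0:d, 1:c}
drop-orders for the pieces not yet dropped (sum over which currently-grounded one goes next):
  1 to go: {9} 1  {10} 1
  2 to go: {9,10} 2
  3 to go: {8,9,10} 2
  4 to go: {7,8,9,10} 2
  5 to go: {6,7,8,9,10} 2
  6 to go: {5,6,7,8,9,10} 2
  7 to go: {4,5,6,7,8,9,10} 2
  8 to go: {1,4,5,6,7,8,9,10} 2  {3,4,5,6,7,8,9,10} 2
  9 to go: {1,3,4,5,6,7,8,9,10} 4  {2,3,4,5,6,7,8,9,10} 2
  if 0:d drops first: 6 orders
  if 1:c drops first: 2 orders
heap linearizations: 8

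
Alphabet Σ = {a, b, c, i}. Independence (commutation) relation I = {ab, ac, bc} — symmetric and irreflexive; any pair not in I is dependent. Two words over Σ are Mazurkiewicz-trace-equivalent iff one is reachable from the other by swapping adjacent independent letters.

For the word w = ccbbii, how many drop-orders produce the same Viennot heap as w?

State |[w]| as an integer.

6

0(c) covers ∅
1(c) covers 0:c
2(b) covers ∅
3(b) covers 2:b
4(i) covers 1:c, 3:b
5(i) covers 4:i
floor of heap: 0:c, 2:b
completions by unplaced set U, small U first (add the entries for U minus each lowest piece of U):
  |U|=1: {5}:1
  |U|=2: {4,5}:1
  |U|=3: {1,4,5}:1  {3,4,5}:1
  |U|=4: {0,1,4,5}:1  {1,3,4,5}:2  {2,3,4,5}:1
  start at 0(c): 3
  start at 2(b): 3
sum over floor = 6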